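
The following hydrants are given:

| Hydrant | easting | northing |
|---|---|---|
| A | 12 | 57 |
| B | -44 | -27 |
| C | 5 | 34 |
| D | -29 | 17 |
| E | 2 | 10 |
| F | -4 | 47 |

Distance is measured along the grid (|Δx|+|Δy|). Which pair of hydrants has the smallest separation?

C and F

Pairwise distances:
A–B: |-56| + |-84| = 56 + 84 = 140
A–C: |-7| + |-23| = 7 + 23 = 30
A–D: |-41| + |-40| = 41 + 40 = 81
A–E: |-10| + |-47| = 10 + 47 = 57
A–F: |-16| + |-10| = 16 + 10 = 26
B–C: |49| + |61| = 49 + 61 = 110
B–D: |15| + |44| = 15 + 44 = 59
B–E: |46| + |37| = 46 + 37 = 83
B–F: |40| + |74| = 40 + 74 = 114
C–D: |-34| + |-17| = 34 + 17 = 51
C–E: |-3| + |-24| = 3 + 24 = 27
C–F: |-9| + |13| = 9 + 13 = 22
D–E: |31| + |-7| = 31 + 7 = 38
D–F: |25| + |30| = 25 + 30 = 55
E–F: |-6| + |37| = 6 + 37 = 43
Closest pair: C–F at 22.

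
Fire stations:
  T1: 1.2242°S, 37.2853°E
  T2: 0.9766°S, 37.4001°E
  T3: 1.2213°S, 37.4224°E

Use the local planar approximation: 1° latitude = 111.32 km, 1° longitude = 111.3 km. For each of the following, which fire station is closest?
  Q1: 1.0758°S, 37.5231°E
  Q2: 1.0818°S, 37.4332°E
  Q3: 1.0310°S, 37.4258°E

Q1 at 1.0758°S, 37.5231°E:
  T1: √((-0.1484·111.32)² + (-0.2378·111.3)²) = √(272.906700 + 700.509500) = 31.1996 km
  T2: √((0.0992·111.32)² + (-0.1230·111.3)²) = √(121.946612 + 187.413362) = 17.5886 km
  T3: √((-0.1455·111.32)² + (-0.1007·111.3)²) = √(262.344753 + 125.617247) = 19.6968 km
  → nearest: T2 (17.5886 km)
Q2 at 1.0818°S, 37.4332°E:
  T1: √((-0.1424·111.32)² + (-0.1479·111.3)²) = √(251.284889 + 270.973410) = 22.8530 km
  T2: √((0.1052·111.32)² + (-0.0331·111.3)²) = √(137.144336 + 13.572077) = 12.2767 km
  T3: √((-0.1395·111.32)² + (-0.0108·111.3)²) = √(241.154189 + 1.444900) = 15.5756 km
  → nearest: T2 (12.2767 km)
Q3 at 1.0310°S, 37.4258°E:
  T1: √((-0.1932·111.32)² + (-0.1405·111.3)²) = √(462.552081 + 244.536098) = 26.5911 km
  T2: √((0.0544·111.32)² + (-0.0257·111.3)²) = √(36.672811 + 8.181945) = 6.6974 km
  T3: √((-0.1903·111.32)² + (-0.0034·111.3)²) = √(448.770160 + 0.143202) = 21.1876 km
  → nearest: T2 (6.6974 km)

Q1→T2; Q2→T2; Q3→T2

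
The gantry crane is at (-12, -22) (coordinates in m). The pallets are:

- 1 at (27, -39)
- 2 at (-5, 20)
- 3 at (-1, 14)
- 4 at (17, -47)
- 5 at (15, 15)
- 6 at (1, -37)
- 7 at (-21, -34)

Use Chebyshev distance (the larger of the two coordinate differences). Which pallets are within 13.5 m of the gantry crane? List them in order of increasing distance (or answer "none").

7

Distances from (-12, -22):
1: 39 m
2: 42 m
3: 36 m
4: 29 m
5: 37 m
6: 15 m
7: 12 m
Threshold 13.5 m: 7 (12 m) is within range.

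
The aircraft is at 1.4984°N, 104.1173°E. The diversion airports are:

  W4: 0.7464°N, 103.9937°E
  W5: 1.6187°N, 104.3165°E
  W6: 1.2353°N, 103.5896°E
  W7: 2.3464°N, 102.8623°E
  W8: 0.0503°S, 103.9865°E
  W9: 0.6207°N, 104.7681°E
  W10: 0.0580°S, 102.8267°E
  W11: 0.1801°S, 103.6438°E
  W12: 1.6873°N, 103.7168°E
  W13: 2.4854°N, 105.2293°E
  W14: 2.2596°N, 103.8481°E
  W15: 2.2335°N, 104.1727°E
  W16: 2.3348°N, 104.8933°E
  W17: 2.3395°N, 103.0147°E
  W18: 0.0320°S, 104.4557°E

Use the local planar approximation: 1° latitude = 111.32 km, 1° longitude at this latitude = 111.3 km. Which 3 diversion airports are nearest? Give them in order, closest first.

Distances from 1.4984°N, 104.1173°E:
W4: √((-0.7520·111.32)² + (-0.1236·111.3)²) = √(7007.806096 + 189.246245) = 84.8354 km
W5: √((0.1203·111.32)² + (0.1992·111.3)²) = √(179.340200 + 491.551467) = 25.9016 km
W6: √((-0.2631·111.32)² + (-0.5277·111.3)²) = √(857.804048 + 3449.566464) = 65.6306 km
W7: √((0.8480·111.32)² + (-1.2550·111.3)²) = √(8911.239168 + 19510.921442) = 168.5887 km
W8: √((-1.5487·111.32)² + (-0.1308·111.3)²) = √(29722.202725 + 211.936529) = 173.0149 km
W9: √((-0.8777·111.32)² + (0.6508·111.3)²) = √(9546.377237 + 5246.690151) = 121.6268 km
W10: √((-1.5564·111.32)² + (-1.2906·111.3)²) = √(30018.489803 + 20633.535533) = 225.0600 km
W11: √((-1.6785·111.32)² + (-0.4735·111.3)²) = √(34913.154194 + 2777.347970) = 194.1404 km
W12: √((0.1889·111.32)² + (-0.4005·111.3)²) = √(442.191420 + 1986.988573) = 49.2867 km
W13: √((0.9870·111.32)² + (1.1120·111.3)²) = √(12072.040970 + 15317.923743) = 165.4991 km
W14: √((0.7612·111.32)² + (-0.2692·111.3)²) = √(7180.322563 + 897.719047) = 89.8779 km
W15: √((0.7351·111.32)² + (0.0554·111.3)²) = √(6696.366897 + 38.019803) = 82.0633 km
W16: √((0.8364·111.32)² + (0.7760·111.3)²) = √(8669.108602 + 7459.569613) = 126.9987 km
W17: √((0.8411·111.32)² + (-1.1026·111.3)²) = √(8766.811351 + 15060.046228) = 154.3595 km
W18: √((-1.5304·111.32)² + (0.3384·111.3)²) = √(29023.936109 + 1418.570870) = 174.4778 km
Sorted: W5 (25.9016 km) < W12 (49.2867 km) < W6 (65.6306 km) < W15 (82.0633 km) < W4 (84.8354 km) < …

W5, W12, W6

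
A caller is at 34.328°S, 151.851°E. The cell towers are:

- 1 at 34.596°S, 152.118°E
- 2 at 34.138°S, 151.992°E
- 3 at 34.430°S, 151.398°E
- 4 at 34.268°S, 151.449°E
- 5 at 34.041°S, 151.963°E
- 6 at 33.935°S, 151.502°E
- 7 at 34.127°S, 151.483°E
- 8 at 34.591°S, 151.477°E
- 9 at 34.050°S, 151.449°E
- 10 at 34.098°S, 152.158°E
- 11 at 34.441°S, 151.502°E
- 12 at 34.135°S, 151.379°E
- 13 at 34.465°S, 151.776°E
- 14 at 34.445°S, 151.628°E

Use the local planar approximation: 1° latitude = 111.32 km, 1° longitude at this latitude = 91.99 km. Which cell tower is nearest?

Distances from 34.328°S, 151.851°E:
1: √((-0.268·111.32)² + (0.267·91.99)²) = √(890.05324 + 603.25893) = 38.643 km
2: √((0.190·111.32)² + (0.141·91.99)²) = √(447.35634 + 168.23620) = 24.811 km
3: √((-0.102·111.32)² + (-0.453·91.99)²) = √(128.92785 + 1736.51141) = 43.191 km
4: √((0.060·111.32)² + (-0.402·91.99)²) = √(44.61171 + 1367.51892) = 37.578 km
5: √((0.287·111.32)² + (0.112·91.99)²) = √(1020.72838 + 106.14934) = 33.569 km
6: √((0.393·111.32)² + (-0.349·91.99)²) = √(1913.95400 + 1030.69956) = 54.265 km
7: √((0.201·111.32)² + (-0.368·91.99)²) = √(500.65495 + 1145.97957) = 40.579 km
8: √((-0.263·111.32)² + (-0.374·91.99)²) = √(857.15210 + 1183.65311) = 45.175 km
9: √((0.278·111.32)² + (-0.402·91.99)²) = √(957.71433 + 1367.51892) = 48.221 km
10: √((0.230·111.32)² + (0.307·91.99)²) = √(655.54433 + 797.55013) = 38.119 km
11: √((-0.113·111.32)² + (-0.349·91.99)²) = √(158.23527 + 1030.69956) = 34.481 km
12: √((0.193·111.32)² + (-0.472·91.99)²) = √(461.59491 + 1885.23388) = 48.444 km
13: √((-0.137·111.32)² + (-0.075·91.99)²) = √(232.58812 + 47.59965) = 16.739 km
14: √((-0.117·111.32)² + (-0.223·91.99)²) = √(169.63604 + 420.81476) = 24.299 km
Minimum: 13 at 16.739 km.

13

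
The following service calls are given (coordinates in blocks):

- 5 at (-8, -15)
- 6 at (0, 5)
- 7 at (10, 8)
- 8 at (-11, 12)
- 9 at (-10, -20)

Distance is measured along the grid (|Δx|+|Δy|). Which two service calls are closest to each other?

Pairwise distances:
5–9: |-2| + |-5| = 2 + 5 = 7 blocks
6–7: |10| + |3| = 10 + 3 = 13 blocks
6–8: |-11| + |7| = 11 + 7 = 18 blocks
7–8: |-21| + |4| = 21 + 4 = 25 blocks
5–6: |8| + |20| = 8 + 20 = 28 blocks
5–8: |-3| + |27| = 3 + 27 = 30 blocks
8–9: |1| + |-32| = 1 + 32 = 33 blocks
6–9: |-10| + |-25| = 10 + 25 = 35 blocks
5–7: |18| + |23| = 18 + 23 = 41 blocks
7–9: |-20| + |-28| = 20 + 28 = 48 blocks
Closest pair: 5–9 at 7 blocks.

5 and 9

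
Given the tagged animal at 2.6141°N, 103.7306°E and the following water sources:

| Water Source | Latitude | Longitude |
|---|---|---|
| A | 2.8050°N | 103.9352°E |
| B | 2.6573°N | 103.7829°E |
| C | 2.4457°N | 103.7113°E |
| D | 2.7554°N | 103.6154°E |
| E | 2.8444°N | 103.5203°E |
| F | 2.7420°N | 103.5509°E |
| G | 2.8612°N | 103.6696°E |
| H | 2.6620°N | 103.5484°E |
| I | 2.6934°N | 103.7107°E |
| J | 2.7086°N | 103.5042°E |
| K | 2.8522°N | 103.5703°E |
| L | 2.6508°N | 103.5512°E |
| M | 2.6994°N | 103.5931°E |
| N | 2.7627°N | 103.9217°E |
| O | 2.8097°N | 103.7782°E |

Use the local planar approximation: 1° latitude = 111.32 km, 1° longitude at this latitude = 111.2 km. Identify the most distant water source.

E

Distances from 2.6141°N, 103.7306°E:
A: 31.1326 km
B: 7.5465 km
C: 18.8687 km
D: 20.2860 km
E: 34.7006 km
F: 24.5361 km
G: 28.3312 km
H: 20.9506 km
I: 9.1008 km
J: 27.2852 km
K: 31.9417 km
L: 20.3633 km
M: 17.9986 km
N: 26.9299 km
O: 22.4083 km
Maximum: E at 34.7006 km.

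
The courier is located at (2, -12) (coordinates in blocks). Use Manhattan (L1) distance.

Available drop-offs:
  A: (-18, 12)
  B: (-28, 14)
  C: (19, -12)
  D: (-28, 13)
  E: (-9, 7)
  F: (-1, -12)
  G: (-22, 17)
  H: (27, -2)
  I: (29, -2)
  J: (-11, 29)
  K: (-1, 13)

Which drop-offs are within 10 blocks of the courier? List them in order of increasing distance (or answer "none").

F

Distances from (2, -12):
A: 44 blocks
B: 56 blocks
C: 17 blocks
D: 55 blocks
E: 30 blocks
F: 3 blocks
G: 53 blocks
H: 35 blocks
I: 37 blocks
J: 54 blocks
K: 28 blocks
Threshold 10 blocks: F (3 blocks) is within range.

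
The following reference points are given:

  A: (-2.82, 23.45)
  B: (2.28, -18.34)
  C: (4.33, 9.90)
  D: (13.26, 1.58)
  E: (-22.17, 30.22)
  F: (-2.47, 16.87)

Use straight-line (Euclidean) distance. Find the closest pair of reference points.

Pairwise distances:
A–B: √((5.10)² + (-41.79)²) = √(26.0100 + 1746.4041) = 42.10
A–C: √((7.15)² + (-13.55)²) = √(51.1225 + 183.6025) = 15.32
A–D: √((16.08)² + (-21.87)²) = √(258.5664 + 478.2969) = 27.15
A–E: √((-19.35)² + (6.77)²) = √(374.4225 + 45.8329) = 20.50
A–F: √((0.35)² + (-6.58)²) = √(0.1225 + 43.2964) = 6.59
B–C: √((2.05)² + (28.24)²) = √(4.2025 + 797.4976) = 28.31
B–D: √((10.98)² + (19.92)²) = √(120.5604 + 396.8064) = 22.75
B–E: √((-24.45)² + (48.56)²) = √(597.8025 + 2358.0736) = 54.37
B–F: √((-4.75)² + (35.21)²) = √(22.5625 + 1239.7441) = 35.53
C–D: √((8.93)² + (-8.32)²) = √(79.7449 + 69.2224) = 12.21
C–E: √((-26.50)² + (20.32)²) = √(702.2500 + 412.9024) = 33.39
C–F: √((-6.80)² + (6.97)²) = √(46.2400 + 48.5809) = 9.74
D–E: √((-35.43)² + (28.64)²) = √(1255.2849 + 820.2496) = 45.56
D–F: √((-15.73)² + (15.29)²) = √(247.4329 + 233.7841) = 21.94
E–F: √((19.70)² + (-13.35)²) = √(388.0900 + 178.2225) = 23.80
Closest pair: A–F at 6.59.

A and F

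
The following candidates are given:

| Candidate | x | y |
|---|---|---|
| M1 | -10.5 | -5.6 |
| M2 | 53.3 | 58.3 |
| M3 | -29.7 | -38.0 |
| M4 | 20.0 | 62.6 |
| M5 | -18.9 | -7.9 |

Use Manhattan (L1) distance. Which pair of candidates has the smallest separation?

Pairwise distances:
M1–M2: |63.8| + |63.9| = 63.8 + 63.9 = 127.7
M1–M3: |-19.2| + |-32.4| = 19.2 + 32.4 = 51.6
M1–M4: |30.5| + |68.2| = 30.5 + 68.2 = 98.7
M1–M5: |-8.4| + |-2.3| = 8.4 + 2.3 = 10.7
M2–M3: |-83.0| + |-96.3| = 83.0 + 96.3 = 179.3
M2–M4: |-33.3| + |4.3| = 33.3 + 4.3 = 37.6
M2–M5: |-72.2| + |-66.2| = 72.2 + 66.2 = 138.4
M3–M4: |49.7| + |100.6| = 49.7 + 100.6 = 150.3
M3–M5: |10.8| + |30.1| = 10.8 + 30.1 = 40.9
M4–M5: |-38.9| + |-70.5| = 38.9 + 70.5 = 109.4
Closest pair: M1–M5 at 10.7.

M1 and M5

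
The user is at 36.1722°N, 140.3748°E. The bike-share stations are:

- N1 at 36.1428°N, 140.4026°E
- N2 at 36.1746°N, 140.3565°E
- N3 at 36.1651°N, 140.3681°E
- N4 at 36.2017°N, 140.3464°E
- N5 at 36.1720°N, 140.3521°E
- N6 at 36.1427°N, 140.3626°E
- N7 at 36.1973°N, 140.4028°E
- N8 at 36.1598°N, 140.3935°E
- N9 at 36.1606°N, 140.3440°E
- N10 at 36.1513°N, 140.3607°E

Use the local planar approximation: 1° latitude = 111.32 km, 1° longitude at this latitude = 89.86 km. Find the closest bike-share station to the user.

Distances from 36.1722°N, 140.3748°E:
N1: 4.1173 km
N2: 1.6660 km
N3: 0.9936 km
N4: 4.1590 km
N5: 2.0399 km
N6: 3.4621 km
N7: 3.7600 km
N8: 2.1746 km
N9: 3.0541 km
N10: 2.6492 km
Minimum: N3 at 0.9936 km.

N3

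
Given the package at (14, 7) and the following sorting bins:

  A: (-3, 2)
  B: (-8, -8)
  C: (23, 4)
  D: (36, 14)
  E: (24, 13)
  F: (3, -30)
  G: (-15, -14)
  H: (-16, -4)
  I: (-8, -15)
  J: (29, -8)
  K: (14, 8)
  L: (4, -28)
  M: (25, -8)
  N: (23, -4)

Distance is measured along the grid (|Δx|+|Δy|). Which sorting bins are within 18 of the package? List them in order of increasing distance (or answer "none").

K, C, E

Distances from (14, 7):
A: |-17| + |-5| = 17 + 5 = 22
B: |-22| + |-15| = 22 + 15 = 37
C: |9| + |-3| = 9 + 3 = 12
D: |22| + |7| = 22 + 7 = 29
E: |10| + |6| = 10 + 6 = 16
F: |-11| + |-37| = 11 + 37 = 48
G: |-29| + |-21| = 29 + 21 = 50
H: |-30| + |-11| = 30 + 11 = 41
I: |-22| + |-22| = 22 + 22 = 44
J: |15| + |-15| = 15 + 15 = 30
K: |0| + |1| = 0 + 1 = 1
L: |-10| + |-35| = 10 + 35 = 45
M: |11| + |-15| = 11 + 15 = 26
N: |9| + |-11| = 9 + 11 = 20
Threshold 18: K (1), C (12), E (16) are within range.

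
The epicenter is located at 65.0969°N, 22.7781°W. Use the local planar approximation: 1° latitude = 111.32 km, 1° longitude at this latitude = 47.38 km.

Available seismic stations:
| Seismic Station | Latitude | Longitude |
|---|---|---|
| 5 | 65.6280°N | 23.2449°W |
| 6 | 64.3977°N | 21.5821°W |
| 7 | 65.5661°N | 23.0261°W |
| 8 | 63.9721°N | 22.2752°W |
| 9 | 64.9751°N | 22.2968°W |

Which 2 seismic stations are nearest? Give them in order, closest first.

Distances from 65.0969°N, 22.7781°W:
5: √((0.5311·111.32)² + (-0.4668·47.38)²) = √(3495.417033 + 489.160981) = 63.1235 km
6: √((-0.6992·111.32)² + (1.1960·47.38)²) = √(6058.278507 + 3211.089956) = 96.2776 km
7: √((0.4692·111.32)² + (-0.2480·47.38)²) = √(2728.113296 + 138.068140) = 53.5367 km
8: √((-1.1248·111.32)² + (0.5029·47.38)²) = √(15678.229257 + 567.745086) = 127.4597 km
9: √((-0.1218·111.32)² + (0.4813·47.38)²) = √(183.840407 + 520.022142) = 26.5304 km
Sorted: 9 (26.5304 km) < 7 (53.5367 km) < 5 (63.1235 km) < 6 (96.2776 km) < …

9, 7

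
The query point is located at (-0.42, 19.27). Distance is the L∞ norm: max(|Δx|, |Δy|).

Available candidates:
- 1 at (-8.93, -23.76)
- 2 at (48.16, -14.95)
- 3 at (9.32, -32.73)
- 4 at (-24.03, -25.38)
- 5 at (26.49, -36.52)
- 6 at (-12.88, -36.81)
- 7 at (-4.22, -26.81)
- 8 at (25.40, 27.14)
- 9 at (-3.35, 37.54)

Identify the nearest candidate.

Distances from (-0.42, 19.27):
1: 43.03
2: 48.58
3: 52.00
4: 44.65
5: 55.79
6: 56.08
7: 46.08
8: 25.82
9: 18.27
Minimum: 9 at 18.27.

9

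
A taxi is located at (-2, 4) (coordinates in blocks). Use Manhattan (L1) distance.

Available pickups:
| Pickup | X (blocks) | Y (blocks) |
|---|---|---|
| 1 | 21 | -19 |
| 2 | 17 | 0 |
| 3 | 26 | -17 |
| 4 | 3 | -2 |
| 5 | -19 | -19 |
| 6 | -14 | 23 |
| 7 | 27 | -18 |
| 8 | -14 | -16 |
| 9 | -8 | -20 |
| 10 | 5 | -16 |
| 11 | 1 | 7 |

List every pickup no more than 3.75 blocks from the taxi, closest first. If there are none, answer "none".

Distances from (-2, 4):
1: |23| + |-23| = 23 + 23 = 46 blocks
2: |19| + |-4| = 19 + 4 = 23 blocks
3: |28| + |-21| = 28 + 21 = 49 blocks
4: |5| + |-6| = 5 + 6 = 11 blocks
5: |-17| + |-23| = 17 + 23 = 40 blocks
6: |-12| + |19| = 12 + 19 = 31 blocks
7: |29| + |-22| = 29 + 22 = 51 blocks
8: |-12| + |-20| = 12 + 20 = 32 blocks
9: |-6| + |-24| = 6 + 24 = 30 blocks
10: |7| + |-20| = 7 + 20 = 27 blocks
11: |3| + |3| = 3 + 3 = 6 blocks
Threshold 3.75 blocks: none within range.

none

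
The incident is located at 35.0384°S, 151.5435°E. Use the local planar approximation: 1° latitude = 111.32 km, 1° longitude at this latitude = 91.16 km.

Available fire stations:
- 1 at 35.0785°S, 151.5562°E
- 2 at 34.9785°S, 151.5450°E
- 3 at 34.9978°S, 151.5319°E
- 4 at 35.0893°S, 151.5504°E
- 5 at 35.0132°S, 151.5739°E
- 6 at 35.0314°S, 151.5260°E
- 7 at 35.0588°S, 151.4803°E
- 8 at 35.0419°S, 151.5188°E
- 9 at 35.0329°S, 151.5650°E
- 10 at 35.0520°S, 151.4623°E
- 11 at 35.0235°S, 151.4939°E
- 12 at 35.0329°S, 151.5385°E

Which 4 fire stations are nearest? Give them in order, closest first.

12, 6, 9, 8

Distances from 35.0384°S, 151.5435°E:
1: 4.6116 km
2: 6.6695 km
3: 4.6417 km
4: 5.7010 km
5: 3.9433 km
6: 1.7754 km
7: 6.1927 km
8: 2.2851 km
9: 2.0533 km
10: 7.5554 km
11: 4.8162 km
12: 0.7633 km
Sorted: 12 (0.7633 km) < 6 (1.7754 km) < 9 (2.0533 km) < 8 (2.2851 km) < 5 (3.9433 km) < 1 (4.6116 km) < …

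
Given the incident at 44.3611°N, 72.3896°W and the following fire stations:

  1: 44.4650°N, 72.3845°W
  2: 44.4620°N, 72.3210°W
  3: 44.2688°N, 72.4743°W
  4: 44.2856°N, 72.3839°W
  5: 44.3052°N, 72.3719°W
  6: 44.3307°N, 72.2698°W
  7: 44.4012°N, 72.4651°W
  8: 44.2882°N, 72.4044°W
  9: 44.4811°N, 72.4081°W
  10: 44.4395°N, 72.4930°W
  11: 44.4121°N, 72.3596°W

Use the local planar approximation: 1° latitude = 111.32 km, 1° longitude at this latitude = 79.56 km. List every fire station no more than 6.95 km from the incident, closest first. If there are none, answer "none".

Distances from 44.3611°N, 72.3896°W:
1: √((0.1039·111.32)² + (0.0051·79.56)²) = √(133.775780 + 0.164638) = 11.5733 km
2: √((0.1009·111.32)² + (0.0686·79.56)²) = √(126.162047 + 29.787755) = 12.4880 km
3: √((-0.0923·111.32)² + (-0.0847·79.56)²) = √(105.572255 + 45.410509) = 12.2875 km
4: √((-0.0755·111.32)² + (0.0057·79.56)²) = √(70.638310 + 0.205655) = 8.4169 km
5: √((-0.0559·111.32)² + (0.0177·79.56)²) = √(38.723090 + 1.983061) = 6.3801 km
6: √((-0.0304·111.32)² + (0.1198·79.56)²) = √(11.452322 + 90.845451) = 10.1142 km
7: √((0.0401·111.32)² + (-0.0755·79.56)²) = √(19.926689 + 36.081406) = 7.4839 km
8: √((-0.0729·111.32)² + (-0.0148·79.56)²) = √(65.856925 + 1.386478) = 8.2002 km
9: √((0.1200·111.32)² + (-0.0185·79.56)²) = √(178.446851 + 2.166372) = 13.4392 km
10: √((0.0784·111.32)² + (-0.1034·79.56)²) = √(76.169047 + 67.675368) = 11.9935 km
11: √((0.0510·111.32)² + (0.0300·79.56)²) = √(32.231962 + 5.696814) = 6.1586 km
Threshold 6.95 km: 11 (6.1586 km), 5 (6.3801 km) are within range.

11, 5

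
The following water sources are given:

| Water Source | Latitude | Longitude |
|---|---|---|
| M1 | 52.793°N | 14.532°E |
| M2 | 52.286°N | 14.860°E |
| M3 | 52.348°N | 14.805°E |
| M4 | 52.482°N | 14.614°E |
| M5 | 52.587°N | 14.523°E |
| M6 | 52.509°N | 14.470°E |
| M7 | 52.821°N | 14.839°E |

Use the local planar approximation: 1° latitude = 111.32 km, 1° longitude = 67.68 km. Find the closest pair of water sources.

M2 and M3

Pairwise distances:
M1–M2: √((-0.507·111.32)² + (0.328·67.68)²) = √(3185.38781 + 492.79738) = 60.648 km
M1–M3: √((-0.445·111.32)² + (0.273·67.68)²) = √(2453.95400 + 341.38623) = 52.871 km
M1–M4: √((-0.311·111.32)² + (0.082·67.68)²) = √(1198.58041 + 30.79984) = 35.063 km
M1–M5: √((-0.206·111.32)² + (-0.009·67.68)²) = √(525.87295 + 0.37103) = 22.940 km
M1–M6: √((-0.284·111.32)² + (-0.062·67.68)²) = √(999.50064 + 17.60776) = 31.892 km
M1–M7: √((0.028·111.32)² + (0.307·67.68)²) = √(9.71544 + 431.71531) = 21.010 km
M2–M3: √((0.062·111.32)² + (-0.055·67.68)²) = √(47.63540 + 13.85626) = 7.842 km
M2–M4: √((0.196·111.32)² + (-0.246·67.68)²) = √(476.05654 + 277.19852) = 27.445 km
M2–M5: √((0.301·111.32)² + (-0.337·67.68)²) = √(1122.74049 + 520.21216) = 40.533 km
M2–M6: √((0.223·111.32)² + (-0.390·67.68)²) = √(616.24885 + 696.70658) = 36.235 km
M2–M7: √((0.535·111.32)² + (-0.021·67.68)²) = √(3546.94096 + 2.02004) = 59.573 km
M3–M4: √((0.134·111.32)² + (-0.191·67.68)²) = √(222.51331 + 167.10423) = 19.739 km
M3–M5: √((0.239·111.32)² + (-0.282·67.68)²) = √(707.85157 + 364.26623) = 32.743 km
M3–M6: √((0.161·111.32)² + (-0.335·67.68)²) = √(321.21672 + 514.05586) = 28.901 km
M3–M7: √((0.473·111.32)² + (0.034·67.68)²) = √(2772.48163 + 5.29515) = 52.705 km
M4–M5: √((0.105·111.32)² + (-0.091·67.68)²) = √(136.62337 + 37.93180) = 13.212 km
M4–M6: √((0.027·111.32)² + (-0.144·67.68)²) = √(9.03387 + 94.98296) = 10.199 km
M4–M7: √((0.339·111.32)² + (0.225·67.68)²) = √(1424.11740 + 231.89198) = 40.694 km
M5–M6: √((-0.078·111.32)² + (-0.053·67.68)²) = √(75.39379 + 12.86686) = 9.395 km
M5–M7: √((0.234·111.32)² + (0.316·67.68)²) = √(678.54415 + 457.39864) = 33.704 km
M6–M7: √((0.312·111.32)² + (0.369·67.68)²) = √(1206.30071 + 623.69668) = 42.778 km
Closest pair: M2–M3 at 7.842 km.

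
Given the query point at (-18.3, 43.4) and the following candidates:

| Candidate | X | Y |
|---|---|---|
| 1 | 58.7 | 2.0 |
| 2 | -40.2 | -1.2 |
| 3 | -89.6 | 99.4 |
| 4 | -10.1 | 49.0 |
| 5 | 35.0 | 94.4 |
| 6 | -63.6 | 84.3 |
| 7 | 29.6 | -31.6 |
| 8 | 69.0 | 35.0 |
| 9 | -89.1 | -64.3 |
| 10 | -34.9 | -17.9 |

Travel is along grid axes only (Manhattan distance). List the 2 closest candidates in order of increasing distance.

4, 2

Distances from (-18.3, 43.4):
1: 118.4
2: 66.5
3: 127.3
4: 13.8
5: 104.3
6: 86.2
7: 122.9
8: 95.7
9: 178.5
10: 77.9
Sorted: 4 (13.8) < 2 (66.5) < 10 (77.9) < 6 (86.2) < …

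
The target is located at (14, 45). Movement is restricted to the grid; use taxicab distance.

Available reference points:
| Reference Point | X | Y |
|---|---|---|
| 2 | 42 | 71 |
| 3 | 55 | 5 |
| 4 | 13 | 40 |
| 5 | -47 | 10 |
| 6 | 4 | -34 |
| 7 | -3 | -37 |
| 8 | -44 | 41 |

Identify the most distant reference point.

7

Distances from (14, 45):
2: |28| + |26| = 28 + 26 = 54
3: |41| + |-40| = 41 + 40 = 81
4: |-1| + |-5| = 1 + 5 = 6
5: |-61| + |-35| = 61 + 35 = 96
6: |-10| + |-79| = 10 + 79 = 89
7: |-17| + |-82| = 17 + 82 = 99
8: |-58| + |-4| = 58 + 4 = 62
Maximum: 7 at 99.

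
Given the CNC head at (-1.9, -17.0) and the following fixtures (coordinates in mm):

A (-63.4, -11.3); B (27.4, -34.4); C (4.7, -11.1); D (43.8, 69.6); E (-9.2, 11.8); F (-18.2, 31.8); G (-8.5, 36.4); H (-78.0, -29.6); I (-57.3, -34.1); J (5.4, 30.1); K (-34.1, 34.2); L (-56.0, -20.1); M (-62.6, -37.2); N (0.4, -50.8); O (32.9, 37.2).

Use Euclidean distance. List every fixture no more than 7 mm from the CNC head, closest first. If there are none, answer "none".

none

Distances from (-1.9, -17.0):
A: √((-61.5)² + (5.7)²) = √(3782.250 + 32.490) = 61.8 mm
B: √((29.3)² + (-17.4)²) = √(858.490 + 302.760) = 34.1 mm
C: √((6.6)² + (5.9)²) = √(43.560 + 34.810) = 8.9 mm
D: √((45.7)² + (86.6)²) = √(2088.490 + 7499.560) = 97.9 mm
E: √((-7.3)² + (28.8)²) = √(53.290 + 829.440) = 29.7 mm
F: √((-16.3)² + (48.8)²) = √(265.690 + 2381.440) = 51.5 mm
G: √((-6.6)² + (53.4)²) = √(43.560 + 2851.560) = 53.8 mm
H: √((-76.1)² + (-12.6)²) = √(5791.210 + 158.760) = 77.1 mm
I: √((-55.4)² + (-17.1)²) = √(3069.160 + 292.410) = 58.0 mm
J: √((7.3)² + (47.1)²) = √(53.290 + 2218.410) = 47.7 mm
K: √((-32.2)² + (51.2)²) = √(1036.840 + 2621.440) = 60.5 mm
L: √((-54.1)² + (-3.1)²) = √(2926.810 + 9.610) = 54.2 mm
M: √((-60.7)² + (-20.2)²) = √(3684.490 + 408.040) = 64.0 mm
N: √((2.3)² + (-33.8)²) = √(5.290 + 1142.440) = 33.9 mm
O: √((34.8)² + (54.2)²) = √(1211.040 + 2937.640) = 64.4 mm
Threshold 7 mm: none within range.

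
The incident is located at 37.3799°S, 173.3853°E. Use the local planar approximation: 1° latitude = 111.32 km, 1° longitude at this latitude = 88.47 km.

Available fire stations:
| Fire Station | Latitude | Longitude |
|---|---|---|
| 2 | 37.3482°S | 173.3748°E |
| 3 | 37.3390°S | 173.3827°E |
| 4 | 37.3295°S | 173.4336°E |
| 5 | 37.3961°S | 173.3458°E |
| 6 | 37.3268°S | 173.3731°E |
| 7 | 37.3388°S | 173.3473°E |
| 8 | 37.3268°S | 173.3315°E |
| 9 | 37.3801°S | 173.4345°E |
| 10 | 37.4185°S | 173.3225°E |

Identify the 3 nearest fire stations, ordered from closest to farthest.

Distances from 37.3799°S, 173.3853°E:
2: √((0.0317·111.32)² + (-0.0105·88.47)²) = √(12.452740 + 0.862920) = 3.6491 km
3: √((0.0409·111.32)² + (-0.0026·88.47)²) = √(20.729700 + 0.052910) = 4.5588 km
4: √((0.0504·111.32)² + (0.0483·88.47)²) = √(31.478024 + 18.259392) = 7.0525 km
5: √((-0.0162·111.32)² + (-0.0395·88.47)²) = √(3.252194 + 12.211985) = 3.9325 km
6: √((0.0531·111.32)² + (-0.0122·88.47)²) = √(34.941009 + 1.164962) = 6.0088 km
7: √((0.0411·111.32)² + (-0.0380·88.47)²) = √(20.932931 + 11.302103) = 5.6776 km
8: √((0.0531·111.32)² + (-0.0538·88.47)²) = √(34.941009 + 22.654611) = 7.5892 km
9: √((-0.0002·111.32)² + (0.0492·88.47)²) = √(0.000496 + 18.946206) = 4.3528 km
10: √((-0.0386·111.32)² + (-0.0628·88.47)²) = √(18.463796 + 30.868203) = 7.0237 km
Sorted: 2 (3.6491 km) < 5 (3.9325 km) < 9 (4.3528 km) < 3 (4.5588 km) < 7 (5.6776 km) < …

2, 5, 9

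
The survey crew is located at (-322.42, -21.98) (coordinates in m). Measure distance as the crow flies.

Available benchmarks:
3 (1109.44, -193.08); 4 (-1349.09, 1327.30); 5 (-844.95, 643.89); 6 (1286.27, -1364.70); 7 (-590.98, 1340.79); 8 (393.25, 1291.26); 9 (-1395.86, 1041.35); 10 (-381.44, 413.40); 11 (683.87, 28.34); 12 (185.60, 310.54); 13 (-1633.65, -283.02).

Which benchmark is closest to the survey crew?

10

Distances from (-322.42, -21.98):
3: 1442.05 m
4: 1695.47 m
5: 846.42 m
6: 2095.42 m
7: 1388.98 m
8: 1495.59 m
9: 1510.94 m
10: 439.36 m
11: 1007.55 m
12: 607.17 m
13: 1336.96 m
Minimum: 10 at 439.36 m.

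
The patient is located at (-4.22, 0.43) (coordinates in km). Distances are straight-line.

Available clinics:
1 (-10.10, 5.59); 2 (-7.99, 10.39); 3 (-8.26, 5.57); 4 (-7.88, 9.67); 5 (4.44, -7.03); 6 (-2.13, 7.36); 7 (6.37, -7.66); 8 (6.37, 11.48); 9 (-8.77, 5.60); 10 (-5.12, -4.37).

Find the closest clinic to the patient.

10

Distances from (-4.22, 0.43):
1: 7.82 km
2: 10.65 km
3: 6.54 km
4: 9.94 km
5: 11.43 km
6: 7.24 km
7: 13.33 km
8: 15.31 km
9: 6.89 km
10: 4.88 km
Minimum: 10 at 4.88 km.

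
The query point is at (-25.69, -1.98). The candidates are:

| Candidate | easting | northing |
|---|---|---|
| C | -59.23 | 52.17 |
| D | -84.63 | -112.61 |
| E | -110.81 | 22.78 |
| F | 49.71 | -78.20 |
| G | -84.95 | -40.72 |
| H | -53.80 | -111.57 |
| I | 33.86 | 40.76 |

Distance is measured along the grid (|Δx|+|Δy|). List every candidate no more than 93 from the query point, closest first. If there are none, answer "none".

C

Distances from (-25.69, -1.98):
C: |-33.54| + |54.15| = 33.54 + 54.15 = 87.69
D: |-58.94| + |-110.63| = 58.94 + 110.63 = 169.57
E: |-85.12| + |24.76| = 85.12 + 24.76 = 109.88
F: |75.40| + |-76.22| = 75.40 + 76.22 = 151.62
G: |-59.26| + |-38.74| = 59.26 + 38.74 = 98.00
H: |-28.11| + |-109.59| = 28.11 + 109.59 = 137.70
I: |59.55| + |42.74| = 59.55 + 42.74 = 102.29
Threshold 93: C (87.69) is within range.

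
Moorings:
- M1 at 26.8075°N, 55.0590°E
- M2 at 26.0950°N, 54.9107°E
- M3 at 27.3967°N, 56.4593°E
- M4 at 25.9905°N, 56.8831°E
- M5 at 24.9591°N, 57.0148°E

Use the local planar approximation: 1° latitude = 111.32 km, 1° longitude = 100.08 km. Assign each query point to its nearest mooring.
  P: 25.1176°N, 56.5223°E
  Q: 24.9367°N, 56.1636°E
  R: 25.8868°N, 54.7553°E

P→M5; Q→M5; R→M2

P at 25.1176°N, 56.5223°E:
  M1: √((1.6899·111.32)² + (-1.4633·100.08)²) = √(35389.009488 + 21446.742554) = 238.4025 km
  M2: √((0.9774·111.32)² + (-1.6116·100.08)²) = √(11838.346974 + 26014.118295) = 194.5571 km
  M3: √((2.2791·111.32)² + (-0.0630·100.08)²) = √(64368.465737 + 39.753529) = 253.7877 km
  M4: √((0.8729·111.32)² + (0.3608·100.08)²) = √(9442.247551 + 1303.850059) = 103.6634 km
  M5: √((-0.1585·111.32)² + (0.4925·100.08)²) = √(311.318499 + 2429.444952) = 52.3523 km
  → nearest: M5 (52.3523 km)
Q at 24.9367°N, 56.1636°E:
  M1: √((1.8708·111.32)² + (-1.1046·100.08)²) = √(43371.167980 + 12220.941667) = 235.7798 km
  M2: √((1.1583·111.32)² + (-1.2529·100.08)²) = √(16626.028017 + 15722.710281) = 179.8576 km
  M3: √((2.4600·111.32)² + (0.2957·100.08)²) = √(74992.288948 + 875.784475) = 275.4416 km
  M4: √((1.0538·111.32)² + (0.7195·100.08)²) = √(13761.405235 + 5185.088697) = 137.6463 km
  M5: √((0.0224·111.32)² + (0.8512·100.08)²) = √(6.217881 + 7257.011700) = 85.2246 km
  → nearest: M5 (85.2246 km)
R at 25.8868°N, 54.7553°E:
  M1: √((0.9207·111.32)² + (0.3037·100.08)²) = √(10504.676479 + 923.813229) = 106.9041 km
  M2: √((0.2082·111.32)² + (0.1554·100.08)²) = √(537.165171 + 241.878141) = 27.9113 km
  M3: √((1.5099·111.32)² + (1.7040·100.08)²) = √(28251.581583 + 29082.636439) = 239.4456 km
  M4: √((0.1037·111.32)² + (2.1278·100.08)²) = √(133.261258 + 45347.797902) = 213.2629 km
  M5: √((-0.9277·111.32)² + (2.2595·100.08)²) = √(10665.015931 + 51135.120618) = 248.5963 km
  → nearest: M2 (27.9113 km)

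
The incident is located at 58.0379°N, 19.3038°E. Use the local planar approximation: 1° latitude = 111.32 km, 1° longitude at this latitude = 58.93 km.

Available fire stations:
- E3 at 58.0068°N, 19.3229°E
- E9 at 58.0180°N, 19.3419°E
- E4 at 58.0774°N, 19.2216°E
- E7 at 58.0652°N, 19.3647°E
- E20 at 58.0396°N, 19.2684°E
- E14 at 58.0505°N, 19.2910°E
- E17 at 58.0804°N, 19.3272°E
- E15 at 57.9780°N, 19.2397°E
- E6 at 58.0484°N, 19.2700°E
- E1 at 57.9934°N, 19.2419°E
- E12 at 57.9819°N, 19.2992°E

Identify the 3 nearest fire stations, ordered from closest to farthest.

E14, E20, E6

Distances from 58.0379°N, 19.3038°E:
E3: 3.6404 km
E9: 3.1541 km
E4: 6.5421 km
E7: 4.7027 km
E20: 2.0947 km
E14: 1.5926 km
E17: 4.9280 km
E15: 7.6637 km
E6: 2.3095 km
E1: 6.1519 km
E12: 6.2398 km
Sorted: E14 (1.5926 km) < E20 (2.0947 km) < E6 (2.3095 km) < E9 (3.1541 km) < E3 (3.6404 km) < …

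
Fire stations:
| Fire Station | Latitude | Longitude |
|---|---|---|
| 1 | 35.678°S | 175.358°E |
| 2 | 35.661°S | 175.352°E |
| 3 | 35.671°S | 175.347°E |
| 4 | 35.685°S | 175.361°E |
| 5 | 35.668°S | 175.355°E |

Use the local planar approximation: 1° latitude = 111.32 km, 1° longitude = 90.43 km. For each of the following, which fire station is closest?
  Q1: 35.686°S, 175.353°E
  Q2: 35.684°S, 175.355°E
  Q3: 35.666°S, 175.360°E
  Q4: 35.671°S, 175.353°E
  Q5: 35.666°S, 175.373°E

Q1→4; Q2→4; Q3→5; Q4→5; Q5→5

Q1 at 35.686°S, 175.353°E:
  1: 0.999 km
  2: 2.784 km
  3: 1.756 km
  4: 0.732 km
  5: 2.012 km
  → nearest: 4 (0.732 km)
Q2 at 35.684°S, 175.355°E:
  1: 0.721 km
  2: 2.575 km
  3: 1.618 km
  4: 0.554 km
  5: 1.781 km
  → nearest: 4 (0.554 km)
Q3 at 35.666°S, 175.360°E:
  1: 1.348 km
  2: 0.913 km
  3: 1.301 km
  4: 2.117 km
  5: 0.504 km
  → nearest: 5 (0.504 km)
Q4 at 35.671°S, 175.353°E:
  1: 0.901 km
  2: 1.117 km
  3: 0.543 km
  4: 1.718 km
  5: 0.380 km
  → nearest: 5 (0.380 km)
Q5 at 35.666°S, 175.373°E:
  1: 1.904 km
  2: 1.979 km
  3: 2.416 km
  4: 2.377 km
  5: 1.643 km
  → nearest: 5 (1.643 km)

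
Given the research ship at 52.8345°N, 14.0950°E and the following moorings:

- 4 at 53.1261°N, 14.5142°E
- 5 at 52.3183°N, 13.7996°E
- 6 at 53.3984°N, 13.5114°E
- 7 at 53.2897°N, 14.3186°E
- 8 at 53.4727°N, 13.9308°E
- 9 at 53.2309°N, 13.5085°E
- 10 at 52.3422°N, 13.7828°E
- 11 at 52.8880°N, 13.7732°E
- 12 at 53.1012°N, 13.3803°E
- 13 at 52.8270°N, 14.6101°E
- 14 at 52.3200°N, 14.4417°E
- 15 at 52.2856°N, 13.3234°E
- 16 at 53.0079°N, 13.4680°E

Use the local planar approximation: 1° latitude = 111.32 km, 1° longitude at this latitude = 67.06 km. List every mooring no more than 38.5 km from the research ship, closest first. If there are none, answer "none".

Distances from 52.8345°N, 14.0950°E:
4: √((0.2916·111.32)² + (0.4192·67.06)²) = √(1053.710808 + 790.259356) = 42.9415 km
5: √((-0.5162·111.32)² + (-0.2954·67.06)²) = √(3302.040501 + 392.417241) = 60.7821 km
6: √((0.5639·111.32)² + (-0.5836·67.06)²) = √(3940.493219 + 1531.643403) = 73.9739 km
7: √((0.4552·111.32)² + (0.2236·67.06)²) = √(2567.739146 + 224.838509) = 52.8448 km
8: √((0.6382·111.32)² + (-0.1642·67.06)²) = √(5047.310181 + 121.247671) = 71.8927 km
9: √((0.3964·111.32)² + (-0.5865·67.06)²) = √(1947.214016 + 1546.903176) = 59.1111 km
10: √((-0.4923·111.32)² + (-0.3122·67.06)²) = √(3003.350834 + 438.321623) = 58.6658 km
11: √((0.0535·111.32)² + (-0.3218·67.06)²) = √(35.469410 + 465.692429) = 22.3866 km
12: √((0.2667·111.32)² + (-0.7147·67.06)²) = √(881.439334 + 2297.072287) = 56.3783 km
13: √((-0.0075·111.32)² + (0.5151·67.06)²) = √(0.697058 + 1193.191629) = 34.5527 km
14: √((-0.5145·111.32)² + (0.3467·67.06)²) = √(3280.327113 + 540.548643) = 61.8132 km
15: √((-0.5489·111.32)² + (-0.7716·67.06)²) = √(3733.643578 + 2677.389378) = 80.0689 km
16: √((0.1734·111.32)² + (-0.6270·67.06)²) = √(372.601485 + 1767.918253) = 46.2658 km
Threshold 38.5 km: 11 (22.3866 km), 13 (34.5527 km) are within range.

11, 13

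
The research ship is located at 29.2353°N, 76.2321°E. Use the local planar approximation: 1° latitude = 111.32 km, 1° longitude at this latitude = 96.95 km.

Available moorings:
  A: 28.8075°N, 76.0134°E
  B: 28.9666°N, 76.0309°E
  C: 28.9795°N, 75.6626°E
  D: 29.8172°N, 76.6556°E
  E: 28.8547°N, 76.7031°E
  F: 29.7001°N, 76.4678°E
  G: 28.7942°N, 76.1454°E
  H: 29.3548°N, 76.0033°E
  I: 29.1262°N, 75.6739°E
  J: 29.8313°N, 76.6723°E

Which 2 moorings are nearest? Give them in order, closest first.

H, B

Distances from 29.2353°N, 76.2321°E:
A: √((-0.4278·111.32)² + (-0.2187·96.95)²) = √(2267.921174 + 449.565725) = 52.1295 km
B: √((-0.2687·111.32)² + (-0.2012·96.95)²) = √(894.708840 + 380.497300) = 35.7100 km
C: √((-0.2558·111.32)² + (-0.5695·96.95)²) = √(810.862985 + 3048.478130) = 62.1236 km
D: √((0.5819·111.32)² + (0.4235·96.95)²) = √(4196.073721 + 1685.786052) = 76.6933 km
E: √((-0.3806·111.32)² + (0.4710·96.95)²) = √(1795.080641 + 2085.150666) = 62.2915 km
F: √((0.4648·111.32)² + (0.2357·96.95)²) = √(2677.186548 + 522.173457) = 56.5629 km
G: √((-0.4411·111.32)² + (-0.0867·96.95)²) = √(2411.129357 + 70.653523) = 49.8175 km
H: √((0.1195·111.32)² + (-0.2288·96.95)²) = √(176.962892 + 492.048222) = 25.8652 km
I: √((-0.1091·111.32)² + (-0.5582·96.95)²) = √(147.501316 + 2928.702724) = 55.4635 km
J: √((0.5960·111.32)² + (0.4402·96.95)²) = √(4401.887255 + 1821.359617) = 78.8876 km
Sorted: H (25.8652 km) < B (35.7100 km) < G (49.8175 km) < A (52.1295 km) < …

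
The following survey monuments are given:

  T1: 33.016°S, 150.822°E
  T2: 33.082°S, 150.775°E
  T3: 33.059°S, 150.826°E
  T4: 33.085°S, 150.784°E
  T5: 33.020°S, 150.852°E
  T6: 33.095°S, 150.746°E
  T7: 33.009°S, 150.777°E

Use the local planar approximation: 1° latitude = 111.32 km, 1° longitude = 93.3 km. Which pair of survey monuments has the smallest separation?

T2 and T4

Pairwise distances:
T1–T2: 8.556 km
T1–T3: 4.801 km
T1–T4: 8.460 km
T1–T5: 2.834 km
T1–T6: 11.297 km
T1–T7: 4.270 km
T2–T3: 5.403 km
T2–T4: 0.904 km
T2–T5: 9.962 km
T2–T6: 3.068 km
T2–T7: 8.129 km
T3–T4: 4.872 km
T3–T5: 4.973 km
T3–T6: 8.472 km
T3–T7: 7.203 km
T4–T5: 9.623 km
T4–T6: 3.716 km
T4–T7: 8.485 km
T5–T6: 12.943 km
T5–T7: 7.104 km
T6–T7: 10.001 km
Closest pair: T2–T4 at 0.904 km.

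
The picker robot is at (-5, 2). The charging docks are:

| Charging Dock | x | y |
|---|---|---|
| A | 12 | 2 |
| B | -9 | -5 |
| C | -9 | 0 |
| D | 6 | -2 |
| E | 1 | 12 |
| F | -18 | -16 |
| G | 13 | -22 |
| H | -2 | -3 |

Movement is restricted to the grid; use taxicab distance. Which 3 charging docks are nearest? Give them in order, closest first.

C, H, B

Distances from (-5, 2):
A: 17
B: 11
C: 6
D: 15
E: 16
F: 31
G: 42
H: 8
Sorted: C (6) < H (8) < B (11) < D (15) < E (16) < …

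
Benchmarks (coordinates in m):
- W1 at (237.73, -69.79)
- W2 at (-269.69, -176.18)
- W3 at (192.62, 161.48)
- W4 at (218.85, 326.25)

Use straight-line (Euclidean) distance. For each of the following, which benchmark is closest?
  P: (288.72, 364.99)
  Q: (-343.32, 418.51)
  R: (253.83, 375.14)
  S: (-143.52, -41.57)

P at (288.72, 364.99):
  W1: √((-50.99)² + (-434.78)²) = √(2599.9801 + 189033.6484) = 437.76 m
  W2: √((-558.41)² + (-541.17)²) = √(311821.7281 + 292864.9689) = 777.62 m
  W3: √((-96.10)² + (-203.51)²) = √(9235.2100 + 41416.3201) = 225.06 m
  W4: √((-69.87)² + (-38.74)²) = √(4881.8169 + 1500.7876) = 79.89 m
  → nearest: W4 (79.89 m)
Q at (-343.32, 418.51):
  W1: √((581.05)² + (-488.30)²) = √(337619.1025 + 238436.8900) = 758.98 m
  W2: √((73.63)² + (-594.69)²) = √(5421.3769 + 353656.1961) = 599.23 m
  W3: √((535.94)² + (-257.03)²) = √(287231.6836 + 66064.4209) = 594.39 m
  W4: √((562.17)² + (-92.26)²) = √(316035.1089 + 8511.9076) = 569.69 m
  → nearest: W4 (569.69 m)
R at (253.83, 375.14):
  W1: √((-16.10)² + (-444.93)²) = √(259.2100 + 197962.7049) = 445.22 m
  W2: √((-523.52)² + (-551.32)²) = √(274073.1904 + 303953.7424) = 760.28 m
  W3: √((-61.21)² + (-213.66)²) = √(3746.6641 + 45650.5956) = 222.25 m
  W4: √((-34.98)² + (-48.89)²) = √(1223.6004 + 2390.2321) = 60.12 m
  → nearest: W4 (60.12 m)
S at (-143.52, -41.57):
  W1: √((381.25)² + (-28.22)²) = √(145351.5625 + 796.3684) = 382.29 m
  W2: √((-126.17)² + (-134.61)²) = √(15918.8689 + 18119.8521) = 184.50 m
  W3: √((336.14)² + (203.05)²) = √(112990.0996 + 41229.3025) = 392.71 m
  W4: √((362.37)² + (367.82)²) = √(131312.0169 + 135291.5524) = 516.34 m
  → nearest: W2 (184.50 m)

P→W4; Q→W4; R→W4; S→W2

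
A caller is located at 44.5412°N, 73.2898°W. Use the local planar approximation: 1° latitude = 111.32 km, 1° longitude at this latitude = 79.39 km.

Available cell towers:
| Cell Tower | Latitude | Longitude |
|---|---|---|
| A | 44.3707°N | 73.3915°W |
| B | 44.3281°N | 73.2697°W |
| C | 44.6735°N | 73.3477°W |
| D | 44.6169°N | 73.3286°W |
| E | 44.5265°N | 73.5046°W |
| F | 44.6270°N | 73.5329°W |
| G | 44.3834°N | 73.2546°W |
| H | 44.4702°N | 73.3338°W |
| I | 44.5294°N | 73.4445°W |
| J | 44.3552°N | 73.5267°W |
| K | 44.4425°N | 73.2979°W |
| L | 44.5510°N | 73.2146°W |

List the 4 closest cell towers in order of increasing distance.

Distances from 44.5412°N, 73.2898°W:
A: 20.6260 km
B: 23.7759 km
C: 15.4283 km
D: 8.9723 km
E: 17.1313 km
F: 21.5338 km
G: 17.7872 km
H: 8.6412 km
I: 12.3517 km
J: 27.9721 km
K: 11.0061 km
L: 6.0690 km
Sorted: L (6.0690 km) < H (8.6412 km) < D (8.9723 km) < K (11.0061 km) < I (12.3517 km) < C (15.4283 km) < …

L, H, D, K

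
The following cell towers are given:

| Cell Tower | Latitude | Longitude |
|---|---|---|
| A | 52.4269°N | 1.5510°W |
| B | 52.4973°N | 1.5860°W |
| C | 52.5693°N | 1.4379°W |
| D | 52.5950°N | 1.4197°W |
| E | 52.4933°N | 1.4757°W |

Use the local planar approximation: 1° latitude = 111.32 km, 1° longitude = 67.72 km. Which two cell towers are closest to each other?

C and D

Pairwise distances:
A–B: √((0.0704·111.32)² + (-0.0350·67.72)²) = √(61.417440 + 5.617848) = 8.1875 km
A–C: √((0.1424·111.32)² + (0.1131·67.72)²) = √(251.284889 + 58.662303) = 17.6053 km
A–D: √((0.1681·111.32)² + (0.1313·67.72)²) = √(350.172327 + 79.061191) = 20.7180 km
A–E: √((0.0664·111.32)² + (0.0753·67.72)²) = √(54.636460 + 26.003024) = 8.9799 km
B–C: √((0.0720·111.32)² + (0.1481·67.72)²) = √(64.240866 + 100.587500) = 12.8386 km
B–D: √((0.0977·111.32)² + (0.1663·67.72)²) = √(118.286593 + 126.828950) = 15.6562 km
B–E: √((-0.0040·111.32)² + (0.1103·67.72)²) = √(0.198274 + 55.793669) = 7.4828 km
C–D: √((0.0257·111.32)² + (0.0182·67.72)²) = √(8.184886 + 1.519066) = 3.1151 km
C–E: √((-0.0760·111.32)² + (-0.0378·67.72)²) = √(71.577015 + 6.552658) = 8.8391 km
D–E: √((-0.1017·111.32)² + (-0.0560·67.72)²) = √(128.170566 + 14.381691) = 11.9395 km
Closest pair: C–D at 3.1151 km.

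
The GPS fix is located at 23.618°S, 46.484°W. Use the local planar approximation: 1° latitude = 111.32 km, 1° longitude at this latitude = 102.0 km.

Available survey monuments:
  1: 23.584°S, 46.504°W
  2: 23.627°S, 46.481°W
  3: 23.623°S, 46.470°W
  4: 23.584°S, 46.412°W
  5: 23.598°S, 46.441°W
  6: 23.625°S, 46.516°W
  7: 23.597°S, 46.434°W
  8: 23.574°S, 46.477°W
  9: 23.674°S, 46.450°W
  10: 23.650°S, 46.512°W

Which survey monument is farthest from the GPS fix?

4

Distances from 23.618°S, 46.484°W:
1: 4.300 km
2: 1.048 km
3: 1.533 km
4: 8.262 km
5: 4.919 km
6: 3.356 km
7: 5.610 km
8: 4.950 km
9: 7.134 km
10: 4.566 km
Maximum: 4 at 8.262 km.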